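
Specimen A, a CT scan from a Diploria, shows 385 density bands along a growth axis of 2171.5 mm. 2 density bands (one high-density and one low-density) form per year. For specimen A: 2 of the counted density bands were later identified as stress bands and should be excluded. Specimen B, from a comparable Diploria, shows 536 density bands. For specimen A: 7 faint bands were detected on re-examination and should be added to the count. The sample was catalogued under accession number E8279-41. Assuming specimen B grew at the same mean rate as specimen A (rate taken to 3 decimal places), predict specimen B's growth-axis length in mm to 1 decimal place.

Specimen A: correcting the raw count gives 385 − 2 + 7 = 390 true density bands.
Specimen A: with 2 density bands per year, 390 / 2 = 195 years.
A: Mean rate = 2171.5 mm / 195 years ≈ 11.136 mm/yr.
Specimen B: with 2 density bands per year, 536 / 2 = 268 years. B's length ≈ 11.136 × 268 = 2984.4 mm.

2984.4 mm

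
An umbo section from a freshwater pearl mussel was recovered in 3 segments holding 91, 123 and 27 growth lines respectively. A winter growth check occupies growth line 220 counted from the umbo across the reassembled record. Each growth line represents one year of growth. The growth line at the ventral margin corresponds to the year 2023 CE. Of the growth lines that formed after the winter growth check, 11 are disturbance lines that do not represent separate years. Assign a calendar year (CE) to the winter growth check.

Total growth lines = 91 + 123 + 27 = 241.
241 − 220 = 21 growth lines lie beyond the winter growth check toward the ventral margin.
21 − 11 false = 10 true growth lines after the winter growth check.
2023 − 10 = 2013 CE.

2013 CE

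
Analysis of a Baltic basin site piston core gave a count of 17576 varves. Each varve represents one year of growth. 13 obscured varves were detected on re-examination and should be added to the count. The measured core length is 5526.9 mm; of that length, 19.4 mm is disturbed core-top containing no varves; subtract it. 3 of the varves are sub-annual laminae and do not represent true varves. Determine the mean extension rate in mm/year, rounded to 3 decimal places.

0.313 mm/year

After corrections the count is 17576 − 3 + 13 = 17586 varves.
The growth record spans 5526.9 − 19.4 = 5507.5 mm.
5507.5 mm over 17586 years gives 5507.5 / 17586 ≈ 0.313 mm/year.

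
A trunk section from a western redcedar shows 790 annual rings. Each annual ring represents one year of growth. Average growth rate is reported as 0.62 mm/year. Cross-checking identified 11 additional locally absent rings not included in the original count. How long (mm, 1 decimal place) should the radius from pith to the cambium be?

True annual ring count = 790 + 11 = 801.
Predicted length = 0.62 mm/year × 801 years = 496.6 mm.

496.6 mm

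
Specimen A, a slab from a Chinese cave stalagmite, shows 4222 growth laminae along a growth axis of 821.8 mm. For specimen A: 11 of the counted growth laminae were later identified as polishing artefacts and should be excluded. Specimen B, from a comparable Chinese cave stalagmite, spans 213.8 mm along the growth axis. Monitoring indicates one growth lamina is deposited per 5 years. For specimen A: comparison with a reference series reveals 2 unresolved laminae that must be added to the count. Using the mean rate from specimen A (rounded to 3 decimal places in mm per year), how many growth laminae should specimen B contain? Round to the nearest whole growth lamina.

1096 growth laminae

Specimen A: correcting the raw count gives 4222 − 11 + 2 = 4213 true growth laminae.
Specimen A: at 5 years per growth lamina, 4213 × 5 = 21065 years.
A: Extension rate ≈ 821.8 / 21065 = 0.039 mm per year.
Specimen B: 213.8 mm / 0.039 mm per year = 5482.05 years; at 5 years per growth lamina that is 5482.05 / 5 ≈ 1096 growth laminae.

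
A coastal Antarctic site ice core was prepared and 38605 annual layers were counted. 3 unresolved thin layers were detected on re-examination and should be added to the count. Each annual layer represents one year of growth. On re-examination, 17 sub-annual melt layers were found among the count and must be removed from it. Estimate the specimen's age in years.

38591 years

True annual layer count = 38605 − 17 + 3 = 38591.
With a one-to-one annual layer periodicity this is 38591 years.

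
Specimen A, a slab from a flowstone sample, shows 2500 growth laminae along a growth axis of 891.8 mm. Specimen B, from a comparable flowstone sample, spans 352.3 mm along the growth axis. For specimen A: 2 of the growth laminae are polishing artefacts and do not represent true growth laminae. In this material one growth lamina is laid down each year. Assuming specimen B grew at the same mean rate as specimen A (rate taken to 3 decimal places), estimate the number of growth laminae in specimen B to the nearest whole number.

987 growth laminae

Specimen A: true growth lamina count = 2500 − 2 = 2498.
A: Extension rate ≈ 891.8 / 2498 = 0.357 mm/year.
Specimen B: 352.3 mm / 0.357 mm per year = 986.83 years ≈ 987 growth laminae.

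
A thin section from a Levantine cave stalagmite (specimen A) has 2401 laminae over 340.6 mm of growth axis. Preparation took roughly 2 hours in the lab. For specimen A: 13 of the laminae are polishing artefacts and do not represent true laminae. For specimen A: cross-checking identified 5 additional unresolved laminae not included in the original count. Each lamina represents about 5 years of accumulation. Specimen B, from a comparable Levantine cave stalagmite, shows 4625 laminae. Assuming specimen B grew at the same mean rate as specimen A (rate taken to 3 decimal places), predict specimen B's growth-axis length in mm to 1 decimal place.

Specimen A: after corrections the count is 2401 − 13 + 5 = 2393 laminae.
Specimen A: multiplying by 5 years per lamina: 2393 × 5 = 11965 years.
A: 340.6 mm over 11965 years gives 340.6 / 11965 ≈ 0.028 mm/year.
Specimen B: 4625 laminae at 5 years each span 4625 × 5 = 23125 years. For B, 0.028 mm/year × 23125 years = 647.5 mm.

647.5 mm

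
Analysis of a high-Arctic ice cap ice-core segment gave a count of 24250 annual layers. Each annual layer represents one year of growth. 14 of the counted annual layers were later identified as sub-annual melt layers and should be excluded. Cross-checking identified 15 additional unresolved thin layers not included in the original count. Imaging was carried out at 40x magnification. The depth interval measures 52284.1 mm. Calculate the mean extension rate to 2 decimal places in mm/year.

After corrections the count is 24250 − 14 + 15 = 24251 annual layers.
Extension rate ≈ 52284.1 / 24251 = 2.16 mm/year.

2.16 mm/year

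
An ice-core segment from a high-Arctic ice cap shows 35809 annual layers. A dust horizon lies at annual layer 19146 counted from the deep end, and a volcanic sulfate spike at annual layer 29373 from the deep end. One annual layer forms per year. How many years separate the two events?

10227 years

29373 − 19146 = 10227 annual layers lie between the two events.
One annual layer per year makes the interval 10227 years.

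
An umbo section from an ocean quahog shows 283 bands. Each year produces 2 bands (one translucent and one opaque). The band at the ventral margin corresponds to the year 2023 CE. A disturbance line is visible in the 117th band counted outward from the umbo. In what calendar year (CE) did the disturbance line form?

283 − 117 = 166 bands lie beyond the disturbance line toward the ventral margin.
166 bands at 2 per year is 166 / 2 = 83 years.
Counting back 83 years from 2023 CE places the disturbance line in 2023 − 83 = 1940 CE.

1940 CE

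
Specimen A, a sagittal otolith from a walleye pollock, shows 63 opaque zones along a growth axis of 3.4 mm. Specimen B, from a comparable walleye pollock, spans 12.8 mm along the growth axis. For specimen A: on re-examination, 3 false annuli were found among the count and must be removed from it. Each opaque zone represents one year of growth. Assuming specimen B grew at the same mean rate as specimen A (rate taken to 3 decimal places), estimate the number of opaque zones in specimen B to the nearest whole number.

Specimen A: correcting the raw count gives 63 − 3 = 60 true opaque zones.
A: 3.4 mm over 60 years gives 3.4 / 60 ≈ 0.057 mm per year.
B spans 12.8 / 0.057 = 224.56 years ≈ 225 opaque zones.

225 opaque zones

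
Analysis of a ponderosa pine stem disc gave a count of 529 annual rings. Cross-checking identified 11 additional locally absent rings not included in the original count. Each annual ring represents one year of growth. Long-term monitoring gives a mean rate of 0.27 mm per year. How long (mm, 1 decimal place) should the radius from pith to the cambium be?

True annual ring count = 529 + 11 = 540.
Predicted length = 0.27 mm/year × 540 years = 145.8 mm.

145.8 mm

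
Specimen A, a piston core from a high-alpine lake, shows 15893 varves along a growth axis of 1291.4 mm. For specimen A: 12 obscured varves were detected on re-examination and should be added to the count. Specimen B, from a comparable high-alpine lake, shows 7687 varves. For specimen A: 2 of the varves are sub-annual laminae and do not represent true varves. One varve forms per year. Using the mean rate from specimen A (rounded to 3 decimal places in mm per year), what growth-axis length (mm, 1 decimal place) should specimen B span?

Specimen A: after corrections the count is 15893 − 2 + 12 = 15903 varves.
A: 1291.4 mm over 15903 years gives 1291.4 / 15903 ≈ 0.081 mm per year.
For B, 0.081 mm/year × 7687 years = 622.6 mm.

622.6 mm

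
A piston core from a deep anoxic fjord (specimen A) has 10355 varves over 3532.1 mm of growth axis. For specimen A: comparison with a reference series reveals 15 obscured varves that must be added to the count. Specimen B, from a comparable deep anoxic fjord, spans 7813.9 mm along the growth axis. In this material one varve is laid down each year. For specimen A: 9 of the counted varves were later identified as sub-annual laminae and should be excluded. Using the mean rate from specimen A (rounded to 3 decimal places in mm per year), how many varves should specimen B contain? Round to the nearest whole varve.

Specimen A: adjusted count: 10355 − 9 + 15 = 10361 varves.
A: Extension rate ≈ 3532.1 / 10361 = 0.341 mm per year.
B spans 7813.9 / 0.341 = 22914.66 years ≈ 22915 varves.

22915 varves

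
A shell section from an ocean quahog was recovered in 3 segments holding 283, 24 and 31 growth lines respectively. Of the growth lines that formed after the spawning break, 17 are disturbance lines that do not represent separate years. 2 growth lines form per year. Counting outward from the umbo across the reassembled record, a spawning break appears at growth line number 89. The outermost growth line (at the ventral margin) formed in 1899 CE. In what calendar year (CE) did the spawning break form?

Total growth lines = 283 + 24 + 31 = 338.
Between growth line 89 and the ventral margin there are 338 − 89 = 249 growth lines.
Excluding 17 false growth lines: 249 − 17 = 232.
232 growth lines at 2 per year is 232 / 2 = 116 years.
The growth line at the ventral margin is 1899 CE, so the spawning break dates to 1899 − 116 = 1783 CE.

1783 CE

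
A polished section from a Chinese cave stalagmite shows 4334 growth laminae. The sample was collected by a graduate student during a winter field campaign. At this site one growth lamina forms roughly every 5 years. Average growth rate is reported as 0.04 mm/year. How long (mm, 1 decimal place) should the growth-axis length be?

Multiplying by 5 years per growth lamina: 4334 × 5 = 21670 years.
Predicted length = 0.04 mm/year × 21670 years = 866.8 mm.

866.8 mm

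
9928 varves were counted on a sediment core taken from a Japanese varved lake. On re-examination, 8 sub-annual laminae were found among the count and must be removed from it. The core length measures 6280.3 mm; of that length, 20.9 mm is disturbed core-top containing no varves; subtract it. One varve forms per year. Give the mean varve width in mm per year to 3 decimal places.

After corrections the count is 9928 − 8 = 9920 varves.
Removing the 20.9 mm offcut leaves 6280.3 − 20.9 = 6259.4 mm.
6259.4 mm over 9920 years gives 6259.4 / 9920 ≈ 0.631 mm per year.

0.631 mm per year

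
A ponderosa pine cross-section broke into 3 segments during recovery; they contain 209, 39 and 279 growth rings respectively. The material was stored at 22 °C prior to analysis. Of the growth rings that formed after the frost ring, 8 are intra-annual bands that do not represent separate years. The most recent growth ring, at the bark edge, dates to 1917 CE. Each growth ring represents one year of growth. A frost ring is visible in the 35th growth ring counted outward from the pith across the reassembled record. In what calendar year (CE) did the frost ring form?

Total growth rings = 209 + 39 + 279 = 527.
527 − 35 = 492 growth rings lie beyond the frost ring toward the bark edge.
492 − 8 false = 484 true growth rings after the frost ring.
1917 − 484 = 1433 CE.

1433 CE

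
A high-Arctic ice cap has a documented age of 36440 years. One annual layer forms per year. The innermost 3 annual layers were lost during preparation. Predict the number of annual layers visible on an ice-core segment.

At one annual layer per year, 36440 years correspond to 36440 annual layers.
Less the 3 uncaptured annual layers: 36440 − 3 = 36437.

36437 annual layers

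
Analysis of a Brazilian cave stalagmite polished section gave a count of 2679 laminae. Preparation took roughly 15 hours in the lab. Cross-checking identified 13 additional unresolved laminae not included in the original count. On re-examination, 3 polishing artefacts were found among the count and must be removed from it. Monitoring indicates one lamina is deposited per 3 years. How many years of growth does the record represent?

Adjusted count: 2679 − 3 + 13 = 2689 laminae.
Multiplying by 3 years per lamina: 2689 × 3 = 8067 years.

8067 years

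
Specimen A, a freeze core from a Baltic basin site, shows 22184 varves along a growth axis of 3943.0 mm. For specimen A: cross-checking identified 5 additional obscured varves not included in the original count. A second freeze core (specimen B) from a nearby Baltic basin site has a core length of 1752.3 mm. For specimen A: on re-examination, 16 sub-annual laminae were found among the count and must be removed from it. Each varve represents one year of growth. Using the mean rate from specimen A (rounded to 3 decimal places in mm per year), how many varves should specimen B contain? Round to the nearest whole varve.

Specimen A: true varve count = 22184 − 16 + 5 = 22173.
A: Extension rate ≈ 3943.0 / 22173 = 0.178 mm per year.
Specimen B: 1752.3 mm / 0.178 mm per year = 9844.38 years ≈ 9844 varves.

9844 varves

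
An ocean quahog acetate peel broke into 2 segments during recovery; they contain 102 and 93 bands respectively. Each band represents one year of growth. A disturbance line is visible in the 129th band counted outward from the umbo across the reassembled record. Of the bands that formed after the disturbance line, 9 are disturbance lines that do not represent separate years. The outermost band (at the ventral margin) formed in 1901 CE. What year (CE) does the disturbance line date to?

1844 CE

Total bands = 102 + 93 = 195.
195 − 129 = 66 bands lie beyond the disturbance line toward the ventral margin.
Removing the 9 false bands leaves 66 − 9 = 57 true bands beyond the disturbance line.
The band at the ventral margin is 1901 CE, so the disturbance line dates to 1901 − 57 = 1844 CE.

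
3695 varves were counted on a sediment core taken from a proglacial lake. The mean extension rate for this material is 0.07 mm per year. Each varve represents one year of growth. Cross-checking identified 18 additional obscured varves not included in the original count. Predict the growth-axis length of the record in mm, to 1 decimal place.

259.9 mm

Correcting the raw count gives 3695 + 18 = 3713 true varves.
Predicted length = 0.07 mm/year × 3713 years = 259.9 mm.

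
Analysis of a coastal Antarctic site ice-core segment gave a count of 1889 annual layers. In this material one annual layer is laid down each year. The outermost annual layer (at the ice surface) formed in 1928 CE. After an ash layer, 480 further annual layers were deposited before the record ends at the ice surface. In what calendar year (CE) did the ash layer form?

1448 CE

480 annual layers post-date the ash layer.
1928 − 480 = 1448 CE.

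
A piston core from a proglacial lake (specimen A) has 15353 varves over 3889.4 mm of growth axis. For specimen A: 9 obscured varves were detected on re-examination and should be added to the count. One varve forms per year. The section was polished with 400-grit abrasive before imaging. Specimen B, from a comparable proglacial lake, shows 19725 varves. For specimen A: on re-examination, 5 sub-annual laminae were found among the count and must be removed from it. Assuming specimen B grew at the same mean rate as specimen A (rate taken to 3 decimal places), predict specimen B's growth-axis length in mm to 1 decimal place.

Specimen A: adjusted count: 15353 − 5 + 9 = 15357 varves.
A: Extension rate ≈ 3889.4 / 15357 = 0.253 mm/year.
Length of B = 0.253 × 19725 = 4990.4 mm.

4990.4 mm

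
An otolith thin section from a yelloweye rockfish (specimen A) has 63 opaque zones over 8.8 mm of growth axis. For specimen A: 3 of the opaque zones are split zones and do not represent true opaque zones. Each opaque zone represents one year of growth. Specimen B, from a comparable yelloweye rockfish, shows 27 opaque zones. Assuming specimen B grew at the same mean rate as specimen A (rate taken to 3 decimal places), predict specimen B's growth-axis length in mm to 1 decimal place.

4.0 mm

Specimen A: adjusted count: 63 − 3 = 60 opaque zones.
A: 8.8 mm over 60 years gives 8.8 / 60 ≈ 0.147 mm/year.
For B, 0.147 mm/year × 27 years = 4.0 mm.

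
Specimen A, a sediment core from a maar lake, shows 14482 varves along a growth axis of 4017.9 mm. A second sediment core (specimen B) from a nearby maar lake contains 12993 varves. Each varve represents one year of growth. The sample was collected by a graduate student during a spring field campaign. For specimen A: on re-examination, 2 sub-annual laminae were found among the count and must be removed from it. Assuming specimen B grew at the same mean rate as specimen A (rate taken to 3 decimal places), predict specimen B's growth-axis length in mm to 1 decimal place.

Specimen A: correcting the raw count gives 14482 − 2 = 14480 true varves.
A: Mean rate = 4017.9 mm / 14480 years ≈ 0.277 mm/year.
For B, 0.277 mm/year × 12993 years = 3599.1 mm.

3599.1 mm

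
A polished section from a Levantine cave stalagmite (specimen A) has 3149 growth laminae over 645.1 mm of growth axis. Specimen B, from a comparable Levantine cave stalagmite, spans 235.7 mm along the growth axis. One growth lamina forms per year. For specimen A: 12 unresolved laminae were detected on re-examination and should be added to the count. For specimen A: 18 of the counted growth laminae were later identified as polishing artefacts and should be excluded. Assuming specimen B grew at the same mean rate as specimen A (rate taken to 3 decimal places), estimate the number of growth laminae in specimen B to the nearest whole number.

Specimen A: after corrections the count is 3149 − 18 + 12 = 3143 growth laminae.
A: Extension rate ≈ 645.1 / 3143 = 0.205 mm/yr.
B spans 235.7 / 0.205 = 1149.76 years ≈ 1150 growth laminae.

1150 growth laminae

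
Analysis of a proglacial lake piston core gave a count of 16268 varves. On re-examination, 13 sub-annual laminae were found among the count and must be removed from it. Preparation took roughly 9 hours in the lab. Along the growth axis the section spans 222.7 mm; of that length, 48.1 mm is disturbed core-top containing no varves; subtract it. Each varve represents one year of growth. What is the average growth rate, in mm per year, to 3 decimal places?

After corrections the count is 16268 − 13 = 16255 varves.
Removing the 48.1 mm offcut leaves 222.7 − 48.1 = 174.6 mm.
174.6 mm over 16255 years gives 174.6 / 16255 ≈ 0.011 mm per year.

0.011 mm per year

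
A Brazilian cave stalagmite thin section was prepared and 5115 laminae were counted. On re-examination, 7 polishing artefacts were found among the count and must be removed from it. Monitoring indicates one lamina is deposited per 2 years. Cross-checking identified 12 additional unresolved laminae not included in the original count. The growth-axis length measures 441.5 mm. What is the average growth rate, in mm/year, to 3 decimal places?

After corrections the count is 5115 − 7 + 12 = 5120 laminae.
Multiplying by 2 years per lamina: 5120 × 2 = 10240 years.
Extension rate ≈ 441.5 / 10240 = 0.043 mm/year.

0.043 mm/year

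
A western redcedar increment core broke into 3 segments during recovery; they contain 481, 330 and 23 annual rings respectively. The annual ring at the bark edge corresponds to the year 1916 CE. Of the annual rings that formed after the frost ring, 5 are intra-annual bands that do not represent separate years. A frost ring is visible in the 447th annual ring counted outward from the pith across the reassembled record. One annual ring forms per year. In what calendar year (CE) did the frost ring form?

1534 CE

Total annual rings = 481 + 330 + 23 = 834.
Between annual ring 447 and the bark edge there are 834 − 447 = 387 annual rings.
Removing the 5 false annual rings leaves 387 − 5 = 382 true annual rings beyond the frost ring.
The annual ring at the bark edge is 1916 CE, so the frost ring dates to 1916 − 382 = 1534 CE.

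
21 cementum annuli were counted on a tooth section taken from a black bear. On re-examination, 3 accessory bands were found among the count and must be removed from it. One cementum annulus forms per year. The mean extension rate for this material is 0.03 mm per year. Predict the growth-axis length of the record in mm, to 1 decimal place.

True cementum annulus count = 21 − 3 = 18.
Predicted length = 0.03 mm/year × 18 years = 0.5 mm.

0.5 mm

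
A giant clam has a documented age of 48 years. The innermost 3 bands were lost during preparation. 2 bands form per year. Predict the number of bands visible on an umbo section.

93 bands

48 years at 2 bands per year gives 48 × 2 = 96 bands.
Subtracting the 3 bands not captured gives 96 − 3 = 93 bands in the record.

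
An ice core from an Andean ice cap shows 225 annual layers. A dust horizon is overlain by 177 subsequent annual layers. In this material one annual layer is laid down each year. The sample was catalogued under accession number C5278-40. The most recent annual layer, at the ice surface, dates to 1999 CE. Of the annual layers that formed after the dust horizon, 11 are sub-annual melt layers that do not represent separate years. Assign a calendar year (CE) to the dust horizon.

1833 CE

177 annual layers formed after the dust horizon.
177 − 11 false = 166 true annual layers after the dust horizon.
1999 − 166 = 1833 CE.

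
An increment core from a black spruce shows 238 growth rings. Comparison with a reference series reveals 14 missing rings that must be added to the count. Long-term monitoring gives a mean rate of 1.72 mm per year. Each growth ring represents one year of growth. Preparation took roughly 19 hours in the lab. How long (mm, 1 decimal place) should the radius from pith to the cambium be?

433.4 mm

True growth ring count = 238 + 14 = 252.
252 years at 1.72 mm/year gives 1.72 × 252 = 433.4 mm.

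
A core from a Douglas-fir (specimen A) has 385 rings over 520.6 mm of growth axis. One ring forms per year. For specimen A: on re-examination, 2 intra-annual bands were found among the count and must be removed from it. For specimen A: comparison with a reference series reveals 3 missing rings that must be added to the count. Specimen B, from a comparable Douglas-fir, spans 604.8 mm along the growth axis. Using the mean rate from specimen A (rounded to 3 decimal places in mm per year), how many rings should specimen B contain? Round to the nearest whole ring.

448 rings

Specimen A: adjusted count: 385 − 2 + 3 = 386 rings.
A: Extension rate ≈ 520.6 / 386 = 1.349 mm/year.
Specimen B: 604.8 mm / 1.349 mm per year = 448.33 years ≈ 448 rings.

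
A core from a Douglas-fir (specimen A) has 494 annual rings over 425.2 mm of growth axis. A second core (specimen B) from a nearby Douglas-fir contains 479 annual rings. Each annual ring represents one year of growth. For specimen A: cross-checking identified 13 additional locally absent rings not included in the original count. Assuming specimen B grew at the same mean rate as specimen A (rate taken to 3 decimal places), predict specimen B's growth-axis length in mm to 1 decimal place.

401.9 mm

Specimen A: adjusted count: 494 + 13 = 507 annual rings.
A: Mean rate = 425.2 mm / 507 years ≈ 0.839 mm/yr.
Length of B = 0.839 × 479 = 401.9 mm.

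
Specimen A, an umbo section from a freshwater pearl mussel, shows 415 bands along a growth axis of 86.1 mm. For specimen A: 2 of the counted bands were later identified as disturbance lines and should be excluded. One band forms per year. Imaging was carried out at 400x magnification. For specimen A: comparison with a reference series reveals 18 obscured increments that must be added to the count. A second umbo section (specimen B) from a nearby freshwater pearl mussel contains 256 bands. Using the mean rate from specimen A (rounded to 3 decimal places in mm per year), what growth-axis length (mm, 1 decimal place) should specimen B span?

51.2 mm

Specimen A: true band count = 415 − 2 + 18 = 431.
A: 86.1 mm over 431 years gives 86.1 / 431 ≈ 0.200 mm/year.
B's length ≈ 0.200 × 256 = 51.2 mm.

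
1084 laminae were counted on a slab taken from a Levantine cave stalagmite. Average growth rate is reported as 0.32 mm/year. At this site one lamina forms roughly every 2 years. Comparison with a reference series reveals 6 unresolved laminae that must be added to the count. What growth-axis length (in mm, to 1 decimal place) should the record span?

After corrections the count is 1084 + 6 = 1090 laminae.
Multiplying by 2 years per lamina: 1090 × 2 = 2180 years.
Predicted length = 0.32 mm/year × 2180 years = 697.6 mm.

697.6 mm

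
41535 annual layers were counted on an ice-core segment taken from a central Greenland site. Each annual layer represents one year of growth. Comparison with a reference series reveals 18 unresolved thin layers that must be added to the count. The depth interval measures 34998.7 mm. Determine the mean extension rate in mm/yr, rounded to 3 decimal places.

0.842 mm/yr

Correcting the raw count gives 41535 + 18 = 41553 true annual layers.
34998.7 mm over 41553 years gives 34998.7 / 41553 ≈ 0.842 mm/yr.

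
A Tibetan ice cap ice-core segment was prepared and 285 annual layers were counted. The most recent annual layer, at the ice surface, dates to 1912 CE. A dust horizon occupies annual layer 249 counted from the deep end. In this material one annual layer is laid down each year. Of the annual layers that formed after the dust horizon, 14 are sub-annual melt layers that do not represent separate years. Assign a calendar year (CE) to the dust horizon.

Between annual layer 249 and the ice surface there are 285 − 249 = 36 annual layers.
36 − 14 false = 22 true annual layers after the dust horizon.
The annual layer at the ice surface is 1912 CE, so the dust horizon dates to 1912 − 22 = 1890 CE.

1890 CE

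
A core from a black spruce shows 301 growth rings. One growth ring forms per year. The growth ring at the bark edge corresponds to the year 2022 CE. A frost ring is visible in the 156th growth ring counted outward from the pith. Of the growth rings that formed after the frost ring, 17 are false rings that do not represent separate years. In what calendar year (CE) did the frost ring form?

The frost ring sits at growth ring 156 from the pith, so 301 − 156 = 145 growth rings formed after it.
Excluding 17 false growth rings: 145 − 17 = 128.
The growth ring at the bark edge is 2022 CE, so the frost ring dates to 2022 − 128 = 1894 CE.

1894 CE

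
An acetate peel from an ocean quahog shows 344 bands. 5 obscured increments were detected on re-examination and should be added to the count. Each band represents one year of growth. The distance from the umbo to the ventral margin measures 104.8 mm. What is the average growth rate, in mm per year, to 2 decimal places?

After corrections the count is 344 + 5 = 349 bands.
104.8 mm over 349 years gives 104.8 / 349 ≈ 0.30 mm per year.

0.30 mm per year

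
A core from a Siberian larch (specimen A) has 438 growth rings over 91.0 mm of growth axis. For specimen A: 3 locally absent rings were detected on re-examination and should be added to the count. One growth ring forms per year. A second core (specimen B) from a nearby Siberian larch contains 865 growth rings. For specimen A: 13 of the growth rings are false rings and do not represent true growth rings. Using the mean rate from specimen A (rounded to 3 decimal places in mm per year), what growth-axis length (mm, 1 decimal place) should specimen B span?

Specimen A: correcting the raw count gives 438 − 13 + 3 = 428 true growth rings.
A: Extension rate ≈ 91.0 / 428 = 0.213 mm/year.
B's length ≈ 0.213 × 865 = 184.2 mm.

184.2 mm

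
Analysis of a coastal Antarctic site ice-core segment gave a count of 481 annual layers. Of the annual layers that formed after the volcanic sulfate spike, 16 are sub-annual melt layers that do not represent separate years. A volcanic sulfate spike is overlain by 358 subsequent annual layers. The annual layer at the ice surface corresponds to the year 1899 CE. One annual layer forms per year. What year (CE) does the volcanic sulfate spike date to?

There are 358 annual layers younger than the volcanic sulfate spike.
Excluding 16 false annual layers: 358 − 16 = 342.
1899 − 342 = 1557 CE.

1557 CE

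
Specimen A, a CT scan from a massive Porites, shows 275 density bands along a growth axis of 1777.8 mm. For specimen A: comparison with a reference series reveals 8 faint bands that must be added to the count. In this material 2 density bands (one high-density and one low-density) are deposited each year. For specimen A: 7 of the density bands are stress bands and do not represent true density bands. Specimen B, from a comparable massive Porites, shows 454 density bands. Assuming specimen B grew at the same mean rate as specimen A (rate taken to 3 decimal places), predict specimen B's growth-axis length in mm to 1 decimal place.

2924.4 mm

Specimen A: adjusted count: 275 − 7 + 8 = 276 density bands.
Specimen A: with 2 density bands per year, 276 / 2 = 138 years.
A: Extension rate ≈ 1777.8 / 138 = 12.883 mm/yr.
Specimen B: with 2 density bands per year, 454 / 2 = 227 years. For B, 12.883 mm/year × 227 years = 2924.4 mm.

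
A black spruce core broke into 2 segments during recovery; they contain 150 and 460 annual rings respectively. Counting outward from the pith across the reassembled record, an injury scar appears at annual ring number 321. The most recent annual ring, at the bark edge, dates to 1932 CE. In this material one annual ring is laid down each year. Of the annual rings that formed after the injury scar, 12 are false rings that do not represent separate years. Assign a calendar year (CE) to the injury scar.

1655 CE

Total annual rings = 150 + 460 = 610.
Between annual ring 321 and the bark edge there are 610 − 321 = 289 annual rings.
Excluding 12 false annual rings: 289 − 12 = 277.
Counting back 277 years from 1932 CE places the injury scar in 1932 − 277 = 1655 CE.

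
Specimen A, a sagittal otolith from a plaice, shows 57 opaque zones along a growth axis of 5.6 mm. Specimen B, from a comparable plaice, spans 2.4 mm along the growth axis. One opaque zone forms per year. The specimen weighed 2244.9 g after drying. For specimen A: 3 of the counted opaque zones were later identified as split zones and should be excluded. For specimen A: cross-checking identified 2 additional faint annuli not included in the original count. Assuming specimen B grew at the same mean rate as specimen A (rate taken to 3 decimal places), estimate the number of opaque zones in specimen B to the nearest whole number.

24 opaque zones

Specimen A: after corrections the count is 57 − 3 + 2 = 56 opaque zones.
A: 5.6 mm over 56 years gives 5.6 / 56 ≈ 0.100 mm/yr.
Specimen B: 2.4 mm / 0.100 mm per year = 24.00 years ≈ 24 opaque zones.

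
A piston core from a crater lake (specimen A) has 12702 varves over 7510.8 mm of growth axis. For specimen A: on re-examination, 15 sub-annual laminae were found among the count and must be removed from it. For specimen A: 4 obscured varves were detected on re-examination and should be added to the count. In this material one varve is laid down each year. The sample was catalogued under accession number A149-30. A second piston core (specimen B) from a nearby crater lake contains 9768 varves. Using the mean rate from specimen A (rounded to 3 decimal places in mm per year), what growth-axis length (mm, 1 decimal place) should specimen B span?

5782.7 mm

Specimen A: true varve count = 12702 − 15 + 4 = 12691.
A: 7510.8 mm over 12691 years gives 7510.8 / 12691 ≈ 0.592 mm/yr.
B's length ≈ 0.592 × 9768 = 5782.7 mm.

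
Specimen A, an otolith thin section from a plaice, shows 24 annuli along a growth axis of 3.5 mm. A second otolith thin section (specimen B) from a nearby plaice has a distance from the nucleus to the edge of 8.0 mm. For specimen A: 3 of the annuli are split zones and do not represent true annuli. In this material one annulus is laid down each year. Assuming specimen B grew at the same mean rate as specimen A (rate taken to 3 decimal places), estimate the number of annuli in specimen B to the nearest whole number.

Specimen A: after corrections the count is 24 − 3 = 21 annuli.
A: 3.5 mm over 21 years gives 3.5 / 21 ≈ 0.167 mm/year.
For B, 8.0 / 0.167 = 47.90 years ≈ 48 annuli.

48 annuli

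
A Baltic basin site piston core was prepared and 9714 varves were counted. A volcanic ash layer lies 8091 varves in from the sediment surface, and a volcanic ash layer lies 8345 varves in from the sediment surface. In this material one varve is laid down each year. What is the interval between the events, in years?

Separation: 8345 − 8091 = 254 varves.
That is 254 years at one varve per year.

254 years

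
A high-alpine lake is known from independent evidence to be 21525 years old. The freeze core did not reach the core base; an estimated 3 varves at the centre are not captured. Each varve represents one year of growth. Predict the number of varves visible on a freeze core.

21522 varves

One varve per year gives 21525 varves over 21525 years.
Less the 3 uncaptured varves: 21525 − 3 = 21522.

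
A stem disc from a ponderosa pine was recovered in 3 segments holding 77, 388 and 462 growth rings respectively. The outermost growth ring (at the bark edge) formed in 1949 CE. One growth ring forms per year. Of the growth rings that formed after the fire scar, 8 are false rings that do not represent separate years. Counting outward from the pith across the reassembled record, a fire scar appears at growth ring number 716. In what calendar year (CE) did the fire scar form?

Total growth rings = 77 + 388 + 462 = 927.
927 − 716 = 211 growth rings lie beyond the fire scar toward the bark edge.
Excluding 8 false growth rings: 211 − 8 = 203.
1949 − 203 = 1746 CE.

1746 CE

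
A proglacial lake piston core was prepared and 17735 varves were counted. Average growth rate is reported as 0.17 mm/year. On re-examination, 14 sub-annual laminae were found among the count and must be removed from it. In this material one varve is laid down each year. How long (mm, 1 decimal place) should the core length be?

Correcting the raw count gives 17735 − 14 = 17721 true varves.
17721 years at 0.17 mm/year gives 0.17 × 17721 = 3012.6 mm.

3012.6 mm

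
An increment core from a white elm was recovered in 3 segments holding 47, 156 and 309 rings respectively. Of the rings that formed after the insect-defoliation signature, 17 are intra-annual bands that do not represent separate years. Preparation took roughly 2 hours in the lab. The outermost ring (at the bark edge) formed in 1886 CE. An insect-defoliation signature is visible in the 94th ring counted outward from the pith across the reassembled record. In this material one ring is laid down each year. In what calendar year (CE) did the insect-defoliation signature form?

Total rings = 47 + 156 + 309 = 512.
The insect-defoliation signature sits at ring 94 from the pith, so 512 − 94 = 418 rings formed after it.
Excluding 17 false rings: 418 − 17 = 401.
The ring at the bark edge is 1886 CE, so the insect-defoliation signature dates to 1886 − 401 = 1485 CE.

1485 CE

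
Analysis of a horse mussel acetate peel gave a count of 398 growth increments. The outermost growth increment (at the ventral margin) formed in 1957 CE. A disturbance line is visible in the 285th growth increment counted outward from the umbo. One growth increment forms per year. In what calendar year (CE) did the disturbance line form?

Between growth increment 285 and the ventral margin there are 398 − 285 = 113 growth increments.
1957 − 113 = 1844 CE.

1844 CE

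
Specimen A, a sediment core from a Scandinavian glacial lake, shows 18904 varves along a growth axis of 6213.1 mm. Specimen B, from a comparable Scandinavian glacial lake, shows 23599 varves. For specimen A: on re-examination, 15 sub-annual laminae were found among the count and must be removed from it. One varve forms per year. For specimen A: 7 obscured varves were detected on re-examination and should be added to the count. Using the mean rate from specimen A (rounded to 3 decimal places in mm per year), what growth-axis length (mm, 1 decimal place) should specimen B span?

7764.1 mm

Specimen A: true varve count = 18904 − 15 + 7 = 18896.
A: Extension rate ≈ 6213.1 / 18896 = 0.329 mm/year.
For B, 0.329 mm/year × 23599 years = 7764.1 mm.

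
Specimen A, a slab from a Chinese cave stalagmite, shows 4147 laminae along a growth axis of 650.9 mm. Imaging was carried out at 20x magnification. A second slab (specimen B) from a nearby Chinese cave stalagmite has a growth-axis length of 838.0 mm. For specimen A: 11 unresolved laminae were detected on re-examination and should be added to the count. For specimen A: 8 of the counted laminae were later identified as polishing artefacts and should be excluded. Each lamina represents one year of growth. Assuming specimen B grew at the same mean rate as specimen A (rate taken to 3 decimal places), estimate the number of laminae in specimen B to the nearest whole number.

5338 laminae

Specimen A: true lamina count = 4147 − 8 + 11 = 4150.
A: Extension rate ≈ 650.9 / 4150 = 0.157 mm per year.
For B, 838.0 / 0.157 = 5337.58 years ≈ 5338 laminae.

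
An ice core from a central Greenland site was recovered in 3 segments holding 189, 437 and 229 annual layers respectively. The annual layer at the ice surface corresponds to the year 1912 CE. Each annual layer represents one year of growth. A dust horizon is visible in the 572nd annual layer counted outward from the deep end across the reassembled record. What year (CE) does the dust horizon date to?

1629 CE

Total annual layers = 189 + 437 + 229 = 855.
The dust horizon sits at annual layer 572 from the deep end, so 855 − 572 = 283 annual layers formed after it.
Counting back 283 years from 1912 CE places the dust horizon in 1912 − 283 = 1629 CE.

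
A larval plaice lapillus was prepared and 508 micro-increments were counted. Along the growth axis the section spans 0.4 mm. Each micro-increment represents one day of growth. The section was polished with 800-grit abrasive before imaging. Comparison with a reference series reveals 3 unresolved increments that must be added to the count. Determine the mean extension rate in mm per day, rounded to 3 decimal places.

0.001 mm per day

After corrections the count is 508 + 3 = 511 micro-increments.
0.4 mm over 511 days gives 0.4 / 511 ≈ 0.001 mm per day.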